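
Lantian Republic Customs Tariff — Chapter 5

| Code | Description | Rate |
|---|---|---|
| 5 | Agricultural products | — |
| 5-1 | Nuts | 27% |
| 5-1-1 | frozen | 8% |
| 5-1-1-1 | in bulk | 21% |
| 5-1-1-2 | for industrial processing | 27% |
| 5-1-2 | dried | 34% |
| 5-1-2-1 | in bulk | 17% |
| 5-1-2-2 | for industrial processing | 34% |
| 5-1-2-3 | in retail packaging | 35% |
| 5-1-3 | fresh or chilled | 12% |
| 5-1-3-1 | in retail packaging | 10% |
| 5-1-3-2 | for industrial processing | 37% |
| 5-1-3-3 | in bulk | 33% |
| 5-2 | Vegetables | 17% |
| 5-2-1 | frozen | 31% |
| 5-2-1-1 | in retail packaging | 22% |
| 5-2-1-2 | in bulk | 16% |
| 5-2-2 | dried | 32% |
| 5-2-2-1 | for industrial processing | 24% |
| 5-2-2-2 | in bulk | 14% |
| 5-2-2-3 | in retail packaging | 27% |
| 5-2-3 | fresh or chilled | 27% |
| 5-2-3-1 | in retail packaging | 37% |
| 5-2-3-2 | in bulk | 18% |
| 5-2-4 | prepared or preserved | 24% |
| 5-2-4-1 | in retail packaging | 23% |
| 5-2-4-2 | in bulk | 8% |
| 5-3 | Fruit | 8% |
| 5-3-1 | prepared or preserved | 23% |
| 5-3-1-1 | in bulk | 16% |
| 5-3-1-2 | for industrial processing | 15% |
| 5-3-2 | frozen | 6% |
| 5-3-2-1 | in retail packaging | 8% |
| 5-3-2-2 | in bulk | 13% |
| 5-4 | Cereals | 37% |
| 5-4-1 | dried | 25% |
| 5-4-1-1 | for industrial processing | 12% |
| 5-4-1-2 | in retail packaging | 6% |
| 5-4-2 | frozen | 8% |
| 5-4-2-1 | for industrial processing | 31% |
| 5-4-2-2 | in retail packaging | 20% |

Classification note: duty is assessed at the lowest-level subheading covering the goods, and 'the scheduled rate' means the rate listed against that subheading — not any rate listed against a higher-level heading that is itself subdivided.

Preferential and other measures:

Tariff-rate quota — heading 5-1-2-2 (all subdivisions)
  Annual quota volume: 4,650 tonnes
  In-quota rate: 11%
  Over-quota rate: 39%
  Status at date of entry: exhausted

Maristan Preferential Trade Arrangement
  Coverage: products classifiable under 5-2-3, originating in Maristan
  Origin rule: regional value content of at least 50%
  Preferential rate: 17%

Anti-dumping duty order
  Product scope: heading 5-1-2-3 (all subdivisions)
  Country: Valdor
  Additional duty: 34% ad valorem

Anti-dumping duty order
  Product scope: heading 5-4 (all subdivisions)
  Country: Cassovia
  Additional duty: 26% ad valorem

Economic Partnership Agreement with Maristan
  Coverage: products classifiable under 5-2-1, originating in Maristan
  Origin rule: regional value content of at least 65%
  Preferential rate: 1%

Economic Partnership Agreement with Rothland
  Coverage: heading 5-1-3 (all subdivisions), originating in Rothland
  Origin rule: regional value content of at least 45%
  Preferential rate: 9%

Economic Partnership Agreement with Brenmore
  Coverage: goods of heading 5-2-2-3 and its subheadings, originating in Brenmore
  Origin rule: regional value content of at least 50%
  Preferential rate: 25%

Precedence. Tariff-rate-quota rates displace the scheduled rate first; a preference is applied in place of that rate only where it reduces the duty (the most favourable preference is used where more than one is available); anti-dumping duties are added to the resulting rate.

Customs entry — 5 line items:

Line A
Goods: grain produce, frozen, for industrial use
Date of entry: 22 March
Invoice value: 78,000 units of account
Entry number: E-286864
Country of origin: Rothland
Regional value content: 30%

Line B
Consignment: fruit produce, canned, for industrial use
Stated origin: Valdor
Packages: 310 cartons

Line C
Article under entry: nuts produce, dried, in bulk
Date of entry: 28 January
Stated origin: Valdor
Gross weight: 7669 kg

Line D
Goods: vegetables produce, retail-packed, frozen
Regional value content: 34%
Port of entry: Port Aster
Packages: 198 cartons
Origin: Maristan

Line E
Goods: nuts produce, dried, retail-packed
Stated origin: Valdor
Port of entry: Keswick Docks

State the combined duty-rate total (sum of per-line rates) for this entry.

Line A: grain → 5-4; frozen → 5-4-2; for industrial use → 5-4-2-1. Scheduled 31%. Rothland agreement on 5-1-3: 5-4-2-1 not covered. → 31%.
Line B: fruit → 5-3; canned → 5-3-1; for industrial use → 5-3-1-2. Scheduled 15%. No special measure applies. → 15%.
Line C: nuts → 5-1; dried → 5-1-2; in bulk → 5-1-2-1. Scheduled 17%. No special measure applies. → 17%.
Line D: vegetables → 5-2; frozen → 5-2-1; retail-packed → 5-2-1-1. Scheduled 22%. Maristan agreement on 5-2-3: 5-2-1-1 not covered; Maristan agreement on 5-2-1: RVC < 65%. → 22%.
Line E: nuts → 5-1; dried → 5-1-2; retail-packed → 5-1-2-3. Scheduled 35%. anti-dumping (Valdor, 5-1-2-3): +34%; total 35% + 34% = 69%. → 69%.
Sum: 31% + 15% + 17% + 22% + 69% = 154%.

154%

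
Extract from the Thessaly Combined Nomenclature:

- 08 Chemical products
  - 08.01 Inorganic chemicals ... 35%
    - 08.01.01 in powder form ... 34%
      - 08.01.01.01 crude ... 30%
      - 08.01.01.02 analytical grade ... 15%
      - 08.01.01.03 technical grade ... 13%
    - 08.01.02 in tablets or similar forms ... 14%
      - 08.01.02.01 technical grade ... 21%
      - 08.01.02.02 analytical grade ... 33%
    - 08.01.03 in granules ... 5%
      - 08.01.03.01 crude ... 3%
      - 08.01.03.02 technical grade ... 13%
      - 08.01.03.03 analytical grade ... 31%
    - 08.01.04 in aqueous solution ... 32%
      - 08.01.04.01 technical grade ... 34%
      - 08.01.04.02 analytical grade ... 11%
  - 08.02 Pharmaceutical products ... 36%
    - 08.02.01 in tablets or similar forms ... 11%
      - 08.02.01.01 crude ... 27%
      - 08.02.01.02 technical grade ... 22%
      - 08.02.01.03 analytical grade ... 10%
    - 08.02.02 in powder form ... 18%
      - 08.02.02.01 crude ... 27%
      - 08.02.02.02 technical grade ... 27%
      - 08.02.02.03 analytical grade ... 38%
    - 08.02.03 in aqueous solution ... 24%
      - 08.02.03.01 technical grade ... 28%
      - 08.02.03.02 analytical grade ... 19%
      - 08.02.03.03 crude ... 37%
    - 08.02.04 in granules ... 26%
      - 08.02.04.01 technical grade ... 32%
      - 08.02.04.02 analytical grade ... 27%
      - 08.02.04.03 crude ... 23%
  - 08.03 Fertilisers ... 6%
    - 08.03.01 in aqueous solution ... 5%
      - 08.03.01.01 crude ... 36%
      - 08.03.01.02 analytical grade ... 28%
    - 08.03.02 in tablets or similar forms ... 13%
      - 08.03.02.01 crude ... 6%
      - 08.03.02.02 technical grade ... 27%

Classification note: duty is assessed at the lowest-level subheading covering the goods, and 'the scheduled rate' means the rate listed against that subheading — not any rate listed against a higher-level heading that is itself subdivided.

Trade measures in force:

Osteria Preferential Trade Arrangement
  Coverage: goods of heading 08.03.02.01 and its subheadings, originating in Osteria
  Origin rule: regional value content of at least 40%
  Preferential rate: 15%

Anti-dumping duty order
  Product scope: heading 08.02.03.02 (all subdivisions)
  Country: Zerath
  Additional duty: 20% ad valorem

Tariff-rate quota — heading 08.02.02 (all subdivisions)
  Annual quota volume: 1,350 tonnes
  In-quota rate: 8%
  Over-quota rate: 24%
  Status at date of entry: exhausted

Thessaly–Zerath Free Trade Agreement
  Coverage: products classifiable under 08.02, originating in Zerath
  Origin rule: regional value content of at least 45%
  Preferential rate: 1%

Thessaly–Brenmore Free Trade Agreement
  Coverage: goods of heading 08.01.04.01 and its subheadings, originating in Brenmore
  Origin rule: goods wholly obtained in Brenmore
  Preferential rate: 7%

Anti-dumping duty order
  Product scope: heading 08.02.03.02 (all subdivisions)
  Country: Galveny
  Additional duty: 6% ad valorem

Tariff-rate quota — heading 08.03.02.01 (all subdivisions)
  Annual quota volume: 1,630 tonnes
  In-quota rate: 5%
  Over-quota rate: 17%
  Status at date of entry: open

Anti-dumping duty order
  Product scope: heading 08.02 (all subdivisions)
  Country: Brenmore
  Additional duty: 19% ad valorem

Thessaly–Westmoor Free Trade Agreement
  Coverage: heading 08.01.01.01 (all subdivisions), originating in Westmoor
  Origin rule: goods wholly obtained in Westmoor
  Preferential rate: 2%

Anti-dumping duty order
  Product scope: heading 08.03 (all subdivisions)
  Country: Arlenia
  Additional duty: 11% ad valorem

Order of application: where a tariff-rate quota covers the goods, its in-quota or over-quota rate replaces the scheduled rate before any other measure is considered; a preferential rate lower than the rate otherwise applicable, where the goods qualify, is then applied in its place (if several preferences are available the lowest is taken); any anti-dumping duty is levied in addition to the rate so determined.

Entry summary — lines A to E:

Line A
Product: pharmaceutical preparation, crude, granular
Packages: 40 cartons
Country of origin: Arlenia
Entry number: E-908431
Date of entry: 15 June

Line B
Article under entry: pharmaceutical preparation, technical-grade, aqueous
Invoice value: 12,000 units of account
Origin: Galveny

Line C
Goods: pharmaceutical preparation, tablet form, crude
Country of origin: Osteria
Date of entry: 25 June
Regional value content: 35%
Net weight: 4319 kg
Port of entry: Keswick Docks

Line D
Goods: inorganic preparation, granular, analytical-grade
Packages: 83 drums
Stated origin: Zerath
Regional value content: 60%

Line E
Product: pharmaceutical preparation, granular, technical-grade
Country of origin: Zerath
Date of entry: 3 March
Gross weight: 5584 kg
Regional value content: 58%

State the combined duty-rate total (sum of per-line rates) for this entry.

Line A: pharmaceutical → 08.02; granular → 08.02.04; crude → 08.02.04.03. Scheduled 23%. No special measure applies. → 23%.
Line B: pharmaceutical → 08.02; aqueous → 08.02.03; technical-grade → 08.02.03.01. Scheduled 28%. No special measure applies. → 28%.
Line C: pharmaceutical → 08.02; tablet form → 08.02.01; crude → 08.02.01.01. Scheduled 27%. Osteria agreement on 08.03.02.01: 08.02.01.01 not covered. → 27%.
Line D: inorganic → 08.01; granular → 08.01.03; analytical-grade → 08.01.03.03. Scheduled 31%. Zerath agreement on 08.02: 08.01.03.03 not covered. → 31%.
Line E: pharmaceutical → 08.02; granular → 08.02.04; technical-grade → 08.02.04.01. Scheduled 32%. Zerath agreement on 08.02: RVC ≥ 45% → 1% available; preferential 1%. → 1%.
Sum: 23% + 28% + 27% + 31% + 1% = 110%.

110%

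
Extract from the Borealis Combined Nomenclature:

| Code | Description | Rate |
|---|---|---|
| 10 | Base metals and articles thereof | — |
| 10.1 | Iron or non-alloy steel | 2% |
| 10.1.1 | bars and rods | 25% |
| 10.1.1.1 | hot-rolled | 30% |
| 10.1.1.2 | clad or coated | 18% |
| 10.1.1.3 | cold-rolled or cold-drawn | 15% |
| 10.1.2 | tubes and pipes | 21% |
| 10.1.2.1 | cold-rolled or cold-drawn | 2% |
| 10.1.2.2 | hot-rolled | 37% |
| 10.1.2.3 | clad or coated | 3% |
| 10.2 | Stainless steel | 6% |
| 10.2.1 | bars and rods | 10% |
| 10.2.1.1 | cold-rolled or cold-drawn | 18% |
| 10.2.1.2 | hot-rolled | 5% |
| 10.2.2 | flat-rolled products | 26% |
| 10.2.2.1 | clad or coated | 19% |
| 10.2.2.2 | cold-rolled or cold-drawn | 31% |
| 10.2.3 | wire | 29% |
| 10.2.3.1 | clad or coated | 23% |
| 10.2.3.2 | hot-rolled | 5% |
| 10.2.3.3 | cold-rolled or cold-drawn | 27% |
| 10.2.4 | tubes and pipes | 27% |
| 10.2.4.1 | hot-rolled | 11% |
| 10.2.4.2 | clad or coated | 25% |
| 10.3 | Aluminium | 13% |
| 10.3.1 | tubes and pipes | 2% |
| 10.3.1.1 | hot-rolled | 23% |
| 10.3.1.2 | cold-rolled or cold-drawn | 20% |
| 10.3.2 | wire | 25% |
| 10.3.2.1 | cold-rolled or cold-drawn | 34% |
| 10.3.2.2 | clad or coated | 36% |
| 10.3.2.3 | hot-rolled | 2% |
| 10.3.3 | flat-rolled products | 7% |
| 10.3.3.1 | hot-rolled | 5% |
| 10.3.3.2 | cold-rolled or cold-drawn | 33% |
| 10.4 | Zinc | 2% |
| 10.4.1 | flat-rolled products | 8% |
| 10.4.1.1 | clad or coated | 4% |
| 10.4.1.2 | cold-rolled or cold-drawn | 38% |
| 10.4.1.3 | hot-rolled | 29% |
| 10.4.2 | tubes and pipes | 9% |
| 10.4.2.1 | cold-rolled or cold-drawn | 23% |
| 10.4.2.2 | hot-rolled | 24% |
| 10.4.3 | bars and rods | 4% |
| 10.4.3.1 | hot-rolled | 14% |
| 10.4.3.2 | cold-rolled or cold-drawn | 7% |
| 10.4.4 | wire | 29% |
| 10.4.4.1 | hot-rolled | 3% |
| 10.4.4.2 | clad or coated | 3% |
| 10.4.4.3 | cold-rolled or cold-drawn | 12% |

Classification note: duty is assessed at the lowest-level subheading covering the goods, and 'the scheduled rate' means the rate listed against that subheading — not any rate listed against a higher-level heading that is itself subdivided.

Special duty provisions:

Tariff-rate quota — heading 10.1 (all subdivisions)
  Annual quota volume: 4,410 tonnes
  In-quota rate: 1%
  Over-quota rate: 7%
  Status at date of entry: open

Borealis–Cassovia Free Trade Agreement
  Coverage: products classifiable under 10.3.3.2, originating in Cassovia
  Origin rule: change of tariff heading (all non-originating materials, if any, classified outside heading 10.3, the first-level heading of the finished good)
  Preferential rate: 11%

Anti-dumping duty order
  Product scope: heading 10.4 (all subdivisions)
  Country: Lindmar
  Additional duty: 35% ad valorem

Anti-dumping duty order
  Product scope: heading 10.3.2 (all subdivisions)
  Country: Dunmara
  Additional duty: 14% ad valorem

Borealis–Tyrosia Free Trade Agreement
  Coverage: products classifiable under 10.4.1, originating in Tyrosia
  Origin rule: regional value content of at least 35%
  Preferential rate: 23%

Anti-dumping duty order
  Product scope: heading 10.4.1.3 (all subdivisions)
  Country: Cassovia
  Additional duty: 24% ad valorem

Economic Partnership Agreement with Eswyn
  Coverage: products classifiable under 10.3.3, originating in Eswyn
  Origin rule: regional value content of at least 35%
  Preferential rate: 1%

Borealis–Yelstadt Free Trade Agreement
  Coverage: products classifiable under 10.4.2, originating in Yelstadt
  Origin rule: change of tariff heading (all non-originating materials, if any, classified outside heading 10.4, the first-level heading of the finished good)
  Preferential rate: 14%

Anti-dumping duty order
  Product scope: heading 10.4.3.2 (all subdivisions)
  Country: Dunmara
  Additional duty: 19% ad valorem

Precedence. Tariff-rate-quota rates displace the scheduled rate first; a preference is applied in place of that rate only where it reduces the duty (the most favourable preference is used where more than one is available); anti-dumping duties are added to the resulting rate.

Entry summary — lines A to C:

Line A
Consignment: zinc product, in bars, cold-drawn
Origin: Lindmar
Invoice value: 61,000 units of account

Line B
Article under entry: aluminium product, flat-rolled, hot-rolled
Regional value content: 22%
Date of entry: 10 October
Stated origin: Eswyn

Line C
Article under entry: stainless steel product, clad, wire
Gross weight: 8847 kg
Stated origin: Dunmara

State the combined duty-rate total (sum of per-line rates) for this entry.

70%

Line A: zinc → 10.4; in bars → 10.4.3; cold-drawn → 10.4.3.2. Scheduled 7%. anti-dumping (Lindmar, 10.4): +35%; total 7% + 35% = 42%. → 42%.
Line B: aluminium → 10.3; flat-rolled → 10.3.3; hot-rolled → 10.3.3.1. Scheduled 5%. Eswyn agreement on 10.3.3: RVC < 35%. → 5%.
Line C: stainless steel → 10.2; wire → 10.2.3; clad → 10.2.3.1. Scheduled 23%. No special measure applies. → 23%.
Sum: 42% + 5% + 23% = 70%.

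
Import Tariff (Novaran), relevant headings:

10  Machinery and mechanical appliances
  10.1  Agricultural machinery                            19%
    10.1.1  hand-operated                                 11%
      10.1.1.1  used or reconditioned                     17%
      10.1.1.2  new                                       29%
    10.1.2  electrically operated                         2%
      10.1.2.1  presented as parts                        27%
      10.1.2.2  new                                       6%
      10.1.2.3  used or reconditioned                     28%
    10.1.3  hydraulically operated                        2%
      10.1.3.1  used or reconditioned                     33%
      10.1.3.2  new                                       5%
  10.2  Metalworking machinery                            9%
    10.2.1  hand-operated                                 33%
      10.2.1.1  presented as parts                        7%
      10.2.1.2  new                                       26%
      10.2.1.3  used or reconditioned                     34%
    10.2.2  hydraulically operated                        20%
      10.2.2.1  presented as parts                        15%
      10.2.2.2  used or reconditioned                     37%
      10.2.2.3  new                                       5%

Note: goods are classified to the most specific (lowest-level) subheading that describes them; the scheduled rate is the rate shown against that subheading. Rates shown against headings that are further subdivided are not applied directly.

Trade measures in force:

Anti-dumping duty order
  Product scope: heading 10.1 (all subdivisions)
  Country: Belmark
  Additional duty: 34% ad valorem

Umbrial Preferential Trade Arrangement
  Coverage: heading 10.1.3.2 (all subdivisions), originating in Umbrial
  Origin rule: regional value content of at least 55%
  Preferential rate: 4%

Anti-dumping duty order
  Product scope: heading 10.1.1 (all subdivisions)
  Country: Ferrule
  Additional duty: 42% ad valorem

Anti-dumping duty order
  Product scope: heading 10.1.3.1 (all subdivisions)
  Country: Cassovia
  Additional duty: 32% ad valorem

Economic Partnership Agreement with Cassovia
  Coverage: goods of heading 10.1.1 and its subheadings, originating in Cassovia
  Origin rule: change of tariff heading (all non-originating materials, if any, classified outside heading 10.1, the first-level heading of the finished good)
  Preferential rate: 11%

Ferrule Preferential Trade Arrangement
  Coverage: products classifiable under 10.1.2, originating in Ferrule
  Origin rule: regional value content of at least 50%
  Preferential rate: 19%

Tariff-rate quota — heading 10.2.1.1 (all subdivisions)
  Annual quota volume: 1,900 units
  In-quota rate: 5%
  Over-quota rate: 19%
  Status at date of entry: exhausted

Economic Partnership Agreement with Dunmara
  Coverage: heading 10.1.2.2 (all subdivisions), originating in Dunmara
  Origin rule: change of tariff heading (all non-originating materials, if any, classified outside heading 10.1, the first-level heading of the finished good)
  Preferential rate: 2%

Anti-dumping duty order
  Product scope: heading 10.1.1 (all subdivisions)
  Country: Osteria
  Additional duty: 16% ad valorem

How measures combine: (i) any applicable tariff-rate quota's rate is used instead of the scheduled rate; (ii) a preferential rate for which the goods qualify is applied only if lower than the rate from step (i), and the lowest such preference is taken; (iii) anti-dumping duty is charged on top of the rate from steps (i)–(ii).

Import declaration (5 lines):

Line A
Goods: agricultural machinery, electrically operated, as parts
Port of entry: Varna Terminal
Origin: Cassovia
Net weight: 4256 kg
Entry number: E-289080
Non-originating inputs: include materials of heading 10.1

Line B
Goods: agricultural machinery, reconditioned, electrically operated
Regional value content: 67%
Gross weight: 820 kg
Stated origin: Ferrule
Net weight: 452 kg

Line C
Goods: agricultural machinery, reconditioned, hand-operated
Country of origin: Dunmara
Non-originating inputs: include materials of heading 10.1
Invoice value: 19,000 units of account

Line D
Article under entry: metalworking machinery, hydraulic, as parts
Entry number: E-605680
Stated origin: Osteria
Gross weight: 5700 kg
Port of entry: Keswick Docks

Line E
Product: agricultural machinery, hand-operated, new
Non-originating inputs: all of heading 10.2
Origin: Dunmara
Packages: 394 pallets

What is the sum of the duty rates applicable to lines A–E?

107%

Line A: agricultural → 10.1; electrically operated → 10.1.2; as parts → 10.1.2.1. Scheduled 27%. Cassovia agreement on 10.1.1: 10.1.2.1 not covered. → 27%.
Line B: agricultural → 10.1; electrically operated → 10.1.2; reconditioned → 10.1.2.3. Scheduled 28%. Ferrule agreement on 10.1.2: RVC ≥ 50% → 19% available; preferential 19%. → 19%.
Line C: agricultural → 10.1; hand-operated → 10.1.1; reconditioned → 10.1.1.1. Scheduled 17%. Dunmara agreement on 10.1.2.2: 10.1.1.1 not covered. → 17%.
Line D: metalworking → 10.2; hydraulic → 10.2.2; as parts → 10.2.2.1. Scheduled 15%. No special measure applies. → 15%.
Line E: agricultural → 10.1; hand-operated → 10.1.1; new → 10.1.1.2. Scheduled 29%. Dunmara agreement on 10.1.2.2: 10.1.1.2 not covered. → 29%.
Sum: 27% + 19% + 17% + 15% + 29% = 107%.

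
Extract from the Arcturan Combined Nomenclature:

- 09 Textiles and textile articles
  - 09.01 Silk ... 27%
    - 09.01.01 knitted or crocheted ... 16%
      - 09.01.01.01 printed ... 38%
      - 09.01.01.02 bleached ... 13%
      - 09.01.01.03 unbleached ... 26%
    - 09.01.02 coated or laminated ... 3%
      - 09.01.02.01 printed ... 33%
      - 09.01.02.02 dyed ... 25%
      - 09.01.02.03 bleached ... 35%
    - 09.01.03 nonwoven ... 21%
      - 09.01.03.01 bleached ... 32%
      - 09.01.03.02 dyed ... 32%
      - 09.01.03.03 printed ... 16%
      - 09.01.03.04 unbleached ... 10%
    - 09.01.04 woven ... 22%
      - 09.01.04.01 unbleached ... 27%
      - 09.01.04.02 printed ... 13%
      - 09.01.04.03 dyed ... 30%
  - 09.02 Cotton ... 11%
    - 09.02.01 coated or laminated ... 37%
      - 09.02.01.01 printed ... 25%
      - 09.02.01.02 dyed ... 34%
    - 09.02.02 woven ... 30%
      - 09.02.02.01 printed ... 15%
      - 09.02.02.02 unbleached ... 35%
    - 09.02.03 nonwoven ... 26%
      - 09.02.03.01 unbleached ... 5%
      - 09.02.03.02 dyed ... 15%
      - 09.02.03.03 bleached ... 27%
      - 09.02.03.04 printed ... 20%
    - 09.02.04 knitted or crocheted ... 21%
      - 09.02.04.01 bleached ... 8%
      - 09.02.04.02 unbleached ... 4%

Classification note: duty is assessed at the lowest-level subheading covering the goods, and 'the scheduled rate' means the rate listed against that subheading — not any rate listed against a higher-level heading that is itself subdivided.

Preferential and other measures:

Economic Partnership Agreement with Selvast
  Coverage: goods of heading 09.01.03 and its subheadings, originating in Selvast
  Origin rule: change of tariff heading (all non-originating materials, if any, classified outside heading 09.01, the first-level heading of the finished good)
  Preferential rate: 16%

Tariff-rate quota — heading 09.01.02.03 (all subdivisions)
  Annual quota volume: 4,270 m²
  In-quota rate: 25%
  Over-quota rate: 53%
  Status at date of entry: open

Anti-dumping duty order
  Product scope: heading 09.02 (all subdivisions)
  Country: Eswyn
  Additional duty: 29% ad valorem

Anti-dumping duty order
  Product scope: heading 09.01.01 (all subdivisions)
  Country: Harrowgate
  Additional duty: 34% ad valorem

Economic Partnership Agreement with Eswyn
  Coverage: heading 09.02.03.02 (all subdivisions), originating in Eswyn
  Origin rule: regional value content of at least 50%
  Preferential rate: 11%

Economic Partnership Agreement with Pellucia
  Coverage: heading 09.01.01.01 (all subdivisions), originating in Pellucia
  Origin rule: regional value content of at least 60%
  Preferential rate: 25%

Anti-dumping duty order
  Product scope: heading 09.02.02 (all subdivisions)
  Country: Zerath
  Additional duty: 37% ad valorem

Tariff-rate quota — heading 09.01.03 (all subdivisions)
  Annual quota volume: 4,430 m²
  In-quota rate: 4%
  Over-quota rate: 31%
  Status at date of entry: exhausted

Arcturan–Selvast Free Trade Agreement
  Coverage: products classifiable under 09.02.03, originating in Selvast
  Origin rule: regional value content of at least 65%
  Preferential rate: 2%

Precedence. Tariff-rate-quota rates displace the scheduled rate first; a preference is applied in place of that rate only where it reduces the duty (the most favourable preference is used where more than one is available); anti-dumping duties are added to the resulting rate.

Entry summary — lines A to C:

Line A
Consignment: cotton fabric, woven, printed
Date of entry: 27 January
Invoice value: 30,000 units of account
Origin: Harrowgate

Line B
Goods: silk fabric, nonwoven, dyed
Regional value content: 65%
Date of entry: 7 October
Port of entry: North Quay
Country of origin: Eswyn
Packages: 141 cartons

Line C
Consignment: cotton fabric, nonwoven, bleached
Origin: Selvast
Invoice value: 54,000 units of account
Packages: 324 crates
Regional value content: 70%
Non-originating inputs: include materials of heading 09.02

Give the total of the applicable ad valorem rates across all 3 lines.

Line A: cotton → 09.02; woven → 09.02.02; printed → 09.02.02.01. Scheduled 15%. No special measure applies. → 15%.
Line B: silk → 09.01; nonwoven → 09.01.03; dyed → 09.01.03.02. Scheduled 32%. quota on 09.01.03 exhausted → over-quota 31%; Eswyn agreement on 09.02.03.02: 09.01.03.02 not covered. → 31%.
Line C: cotton → 09.02; nonwoven → 09.02.03; bleached → 09.02.03.03. Scheduled 27%. Selvast agreement on 09.01.03: 09.02.03.03 not covered; Selvast agreement on 09.02.03: RVC ≥ 65% → 2% available; preferential 2%. → 2%.
Sum: 15% + 31% + 2% = 48%.

48%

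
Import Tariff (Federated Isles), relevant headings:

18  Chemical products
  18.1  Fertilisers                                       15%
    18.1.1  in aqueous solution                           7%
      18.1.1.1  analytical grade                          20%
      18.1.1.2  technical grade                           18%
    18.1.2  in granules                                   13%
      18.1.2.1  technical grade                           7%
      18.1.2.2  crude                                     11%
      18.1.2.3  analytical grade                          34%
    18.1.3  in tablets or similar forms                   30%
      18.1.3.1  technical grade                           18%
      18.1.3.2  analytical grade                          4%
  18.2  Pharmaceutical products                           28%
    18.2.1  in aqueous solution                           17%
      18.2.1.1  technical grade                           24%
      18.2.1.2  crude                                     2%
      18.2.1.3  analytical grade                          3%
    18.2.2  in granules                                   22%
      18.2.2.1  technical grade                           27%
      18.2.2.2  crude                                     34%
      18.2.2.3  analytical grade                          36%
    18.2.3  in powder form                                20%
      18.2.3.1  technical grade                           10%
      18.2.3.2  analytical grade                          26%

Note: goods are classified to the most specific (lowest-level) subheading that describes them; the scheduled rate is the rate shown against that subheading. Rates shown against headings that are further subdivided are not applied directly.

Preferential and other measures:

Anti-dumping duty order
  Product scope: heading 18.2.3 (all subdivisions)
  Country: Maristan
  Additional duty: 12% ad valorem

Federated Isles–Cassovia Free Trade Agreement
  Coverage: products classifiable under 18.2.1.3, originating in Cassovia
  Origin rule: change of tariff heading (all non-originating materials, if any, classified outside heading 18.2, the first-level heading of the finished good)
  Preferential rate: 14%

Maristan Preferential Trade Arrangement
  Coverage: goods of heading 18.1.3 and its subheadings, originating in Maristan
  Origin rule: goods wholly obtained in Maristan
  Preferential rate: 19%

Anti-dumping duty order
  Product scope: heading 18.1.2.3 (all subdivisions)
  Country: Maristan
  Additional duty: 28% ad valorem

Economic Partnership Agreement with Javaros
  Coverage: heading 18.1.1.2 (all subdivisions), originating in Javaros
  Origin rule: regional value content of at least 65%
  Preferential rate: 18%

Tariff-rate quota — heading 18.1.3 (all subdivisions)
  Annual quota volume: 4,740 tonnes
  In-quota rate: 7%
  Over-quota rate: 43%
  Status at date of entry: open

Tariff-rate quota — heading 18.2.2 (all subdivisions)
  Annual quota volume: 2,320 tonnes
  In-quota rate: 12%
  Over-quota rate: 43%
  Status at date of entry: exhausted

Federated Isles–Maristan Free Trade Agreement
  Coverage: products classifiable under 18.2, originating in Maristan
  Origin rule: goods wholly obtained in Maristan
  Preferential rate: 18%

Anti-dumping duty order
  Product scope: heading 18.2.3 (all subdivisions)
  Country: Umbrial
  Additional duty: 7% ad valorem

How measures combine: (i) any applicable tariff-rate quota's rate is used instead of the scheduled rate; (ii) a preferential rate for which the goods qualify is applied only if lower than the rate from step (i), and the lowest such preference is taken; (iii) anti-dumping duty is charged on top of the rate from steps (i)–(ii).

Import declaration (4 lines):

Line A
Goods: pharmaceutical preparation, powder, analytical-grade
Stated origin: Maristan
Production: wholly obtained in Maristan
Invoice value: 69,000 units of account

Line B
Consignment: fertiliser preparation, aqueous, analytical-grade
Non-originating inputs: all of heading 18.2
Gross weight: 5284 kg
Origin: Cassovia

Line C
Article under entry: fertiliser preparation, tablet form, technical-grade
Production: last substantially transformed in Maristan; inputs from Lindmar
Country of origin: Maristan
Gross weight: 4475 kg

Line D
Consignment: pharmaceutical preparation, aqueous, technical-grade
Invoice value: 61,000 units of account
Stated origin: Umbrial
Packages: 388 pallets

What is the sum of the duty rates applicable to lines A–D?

81%

Line A: pharmaceutical → 18.2; powder → 18.2.3; analytical-grade → 18.2.3.2. Scheduled 26%. Maristan agreement on 18.1.3: 18.2.3.2 not covered; Maristan agreement on 18.2: wholly obtained → 18% available; preferential 18%; anti-dumping (Maristan, 18.2.3): +12%; total 18% + 12% = 30%. → 30%.
Line B: fertiliser → 18.1; aqueous → 18.1.1; analytical-grade → 18.1.1.1. Scheduled 20%. Cassovia agreement on 18.2.1.3: 18.1.1.1 not covered. → 20%.
Line C: fertiliser → 18.1; tablet form → 18.1.3; technical-grade → 18.1.3.1. Scheduled 18%. quota on 18.1.3 open → in-quota 7%; Maristan agreement on 18.1.3: not wholly obtained; Maristan agreement on 18.2: 18.1.3.1 not covered. → 7%.
Line D: pharmaceutical → 18.2; aqueous → 18.2.1; technical-grade → 18.2.1.1. Scheduled 24%. No special measure applies. → 24%.
Sum: 30% + 20% + 7% + 24% = 81%.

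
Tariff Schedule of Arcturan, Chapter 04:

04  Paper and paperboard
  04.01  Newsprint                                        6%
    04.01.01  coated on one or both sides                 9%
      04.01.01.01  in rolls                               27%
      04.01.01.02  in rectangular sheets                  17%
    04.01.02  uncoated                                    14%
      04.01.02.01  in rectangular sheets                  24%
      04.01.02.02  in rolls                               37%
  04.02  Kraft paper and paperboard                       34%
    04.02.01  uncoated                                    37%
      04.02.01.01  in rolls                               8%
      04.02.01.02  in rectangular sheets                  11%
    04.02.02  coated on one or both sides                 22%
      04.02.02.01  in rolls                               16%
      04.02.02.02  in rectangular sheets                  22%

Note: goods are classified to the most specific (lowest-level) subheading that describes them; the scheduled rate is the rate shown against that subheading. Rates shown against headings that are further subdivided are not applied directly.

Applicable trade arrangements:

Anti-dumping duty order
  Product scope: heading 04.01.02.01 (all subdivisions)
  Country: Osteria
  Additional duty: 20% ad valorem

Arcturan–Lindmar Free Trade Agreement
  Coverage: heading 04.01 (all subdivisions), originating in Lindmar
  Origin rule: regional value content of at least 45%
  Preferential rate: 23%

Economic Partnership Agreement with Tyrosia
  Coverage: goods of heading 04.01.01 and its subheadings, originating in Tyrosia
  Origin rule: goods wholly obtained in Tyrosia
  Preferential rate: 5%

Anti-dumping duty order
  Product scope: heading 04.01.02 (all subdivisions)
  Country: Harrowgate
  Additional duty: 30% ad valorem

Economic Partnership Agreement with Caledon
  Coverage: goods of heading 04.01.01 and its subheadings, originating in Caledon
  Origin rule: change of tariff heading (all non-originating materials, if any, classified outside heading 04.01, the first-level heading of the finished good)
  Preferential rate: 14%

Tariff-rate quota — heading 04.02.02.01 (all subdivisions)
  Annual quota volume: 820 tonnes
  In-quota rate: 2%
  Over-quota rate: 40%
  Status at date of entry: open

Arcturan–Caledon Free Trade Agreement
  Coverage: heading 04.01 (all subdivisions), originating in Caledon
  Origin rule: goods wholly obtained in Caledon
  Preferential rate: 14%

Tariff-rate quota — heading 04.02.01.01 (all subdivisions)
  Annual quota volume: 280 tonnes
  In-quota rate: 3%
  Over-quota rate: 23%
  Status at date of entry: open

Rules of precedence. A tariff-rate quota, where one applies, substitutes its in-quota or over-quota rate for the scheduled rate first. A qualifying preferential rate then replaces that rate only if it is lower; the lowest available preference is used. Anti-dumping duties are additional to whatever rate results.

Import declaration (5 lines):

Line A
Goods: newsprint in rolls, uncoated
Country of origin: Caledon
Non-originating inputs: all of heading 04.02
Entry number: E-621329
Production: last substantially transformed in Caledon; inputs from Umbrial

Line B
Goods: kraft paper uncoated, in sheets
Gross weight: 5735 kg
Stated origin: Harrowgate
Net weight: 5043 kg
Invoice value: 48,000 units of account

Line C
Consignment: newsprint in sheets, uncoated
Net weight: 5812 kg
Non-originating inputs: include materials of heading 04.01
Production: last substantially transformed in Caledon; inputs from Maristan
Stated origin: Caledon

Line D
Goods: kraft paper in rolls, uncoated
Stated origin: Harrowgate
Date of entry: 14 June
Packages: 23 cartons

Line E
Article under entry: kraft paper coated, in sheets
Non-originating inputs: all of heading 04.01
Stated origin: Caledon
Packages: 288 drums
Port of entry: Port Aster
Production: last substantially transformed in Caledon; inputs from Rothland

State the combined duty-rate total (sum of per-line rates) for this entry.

97%

Line A: newsprint → 04.01; uncoated → 04.01.02; in rolls → 04.01.02.02. Scheduled 37%. Caledon agreement on 04.01.01: 04.01.02.02 not covered; Caledon agreement on 04.01: not wholly obtained. → 37%.
Line B: kraft paper → 04.02; uncoated → 04.02.01; in sheets → 04.02.01.02. Scheduled 11%. No special measure applies. → 11%.
Line C: newsprint → 04.01; uncoated → 04.01.02; in sheets → 04.01.02.01. Scheduled 24%. Caledon agreement on 04.01.01: 04.01.02.01 not covered; Caledon agreement on 04.01: not wholly obtained. → 24%.
Line D: kraft paper → 04.02; uncoated → 04.02.01; in rolls → 04.02.01.01. Scheduled 8%. quota on 04.02.01.01 open → in-quota 3%. → 3%.
Line E: kraft paper → 04.02; coated → 04.02.02; in sheets → 04.02.02.02. Scheduled 22%. Caledon agreement on 04.01.01: 04.02.02.02 not covered; Caledon agreement on 04.01: 04.02.02.02 not covered. → 22%.
Sum: 37% + 11% + 24% + 3% + 22% = 97%.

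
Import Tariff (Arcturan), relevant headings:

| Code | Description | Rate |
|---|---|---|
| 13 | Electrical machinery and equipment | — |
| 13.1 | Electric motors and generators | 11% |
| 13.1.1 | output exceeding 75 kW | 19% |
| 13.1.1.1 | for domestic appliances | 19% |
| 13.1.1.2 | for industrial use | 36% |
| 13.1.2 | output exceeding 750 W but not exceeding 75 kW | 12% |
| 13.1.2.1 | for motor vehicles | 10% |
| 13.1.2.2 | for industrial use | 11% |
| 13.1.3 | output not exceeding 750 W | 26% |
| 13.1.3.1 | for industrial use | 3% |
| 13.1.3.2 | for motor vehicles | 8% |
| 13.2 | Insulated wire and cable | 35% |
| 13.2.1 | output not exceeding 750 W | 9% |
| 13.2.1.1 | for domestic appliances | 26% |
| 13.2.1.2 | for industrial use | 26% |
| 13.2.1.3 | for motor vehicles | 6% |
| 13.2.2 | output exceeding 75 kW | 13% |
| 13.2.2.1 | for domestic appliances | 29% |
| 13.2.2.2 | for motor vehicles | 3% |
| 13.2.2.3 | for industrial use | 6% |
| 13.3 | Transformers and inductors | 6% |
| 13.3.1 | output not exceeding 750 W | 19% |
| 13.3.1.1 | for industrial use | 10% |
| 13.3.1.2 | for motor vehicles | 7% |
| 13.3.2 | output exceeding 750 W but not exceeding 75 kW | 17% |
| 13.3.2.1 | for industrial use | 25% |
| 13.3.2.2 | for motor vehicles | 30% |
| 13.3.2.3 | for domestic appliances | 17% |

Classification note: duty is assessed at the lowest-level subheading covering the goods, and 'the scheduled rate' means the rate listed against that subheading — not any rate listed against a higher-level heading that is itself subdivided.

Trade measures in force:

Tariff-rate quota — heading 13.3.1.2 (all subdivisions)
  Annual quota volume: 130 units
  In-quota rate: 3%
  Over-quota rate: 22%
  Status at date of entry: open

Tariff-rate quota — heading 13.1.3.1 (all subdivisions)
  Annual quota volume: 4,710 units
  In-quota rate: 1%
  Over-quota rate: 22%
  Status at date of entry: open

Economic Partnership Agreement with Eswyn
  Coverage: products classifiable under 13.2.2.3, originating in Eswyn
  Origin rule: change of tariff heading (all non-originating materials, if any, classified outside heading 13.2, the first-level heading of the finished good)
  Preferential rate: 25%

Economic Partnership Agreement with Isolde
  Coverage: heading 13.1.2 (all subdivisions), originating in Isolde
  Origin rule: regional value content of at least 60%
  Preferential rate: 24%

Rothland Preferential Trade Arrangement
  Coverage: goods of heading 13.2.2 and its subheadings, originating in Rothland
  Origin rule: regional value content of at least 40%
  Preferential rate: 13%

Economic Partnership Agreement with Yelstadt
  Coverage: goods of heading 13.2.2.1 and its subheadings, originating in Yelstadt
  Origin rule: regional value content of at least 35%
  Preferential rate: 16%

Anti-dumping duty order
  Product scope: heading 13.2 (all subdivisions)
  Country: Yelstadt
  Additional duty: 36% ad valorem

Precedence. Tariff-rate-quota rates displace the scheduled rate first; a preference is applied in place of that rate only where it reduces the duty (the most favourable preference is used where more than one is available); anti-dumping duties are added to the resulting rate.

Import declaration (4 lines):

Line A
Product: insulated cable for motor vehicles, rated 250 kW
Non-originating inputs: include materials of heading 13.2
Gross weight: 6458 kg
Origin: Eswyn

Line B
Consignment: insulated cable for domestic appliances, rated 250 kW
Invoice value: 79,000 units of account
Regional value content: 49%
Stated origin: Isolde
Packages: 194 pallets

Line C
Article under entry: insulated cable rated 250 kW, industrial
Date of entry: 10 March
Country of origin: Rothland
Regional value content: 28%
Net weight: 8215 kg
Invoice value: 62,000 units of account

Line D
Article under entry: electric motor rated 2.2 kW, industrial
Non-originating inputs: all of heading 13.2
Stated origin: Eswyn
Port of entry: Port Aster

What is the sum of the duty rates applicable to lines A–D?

Line A: insulated cable → 13.2; rated 250 kW → 13.2.2; for motor vehicles → 13.2.2.2. Scheduled 3%. Eswyn agreement on 13.2.2.3: 13.2.2.2 not covered. → 3%.
Line B: insulated cable → 13.2; rated 250 kW → 13.2.2; for domestic appliances → 13.2.2.1. Scheduled 29%. Isolde agreement on 13.1.2: 13.2.2.1 not covered. → 29%.
Line C: insulated cable → 13.2; rated 250 kW → 13.2.2; industrial → 13.2.2.3. Scheduled 6%. Rothland agreement on 13.2.2: RVC < 40%. → 6%.
Line D: electric motor → 13.1; rated 2.2 kW → 13.1.2; industrial → 13.1.2.2. Scheduled 11%. Eswyn agreement on 13.2.2.3: 13.1.2.2 not covered. → 11%.
Sum: 3% + 29% + 6% + 11% = 49%.

49%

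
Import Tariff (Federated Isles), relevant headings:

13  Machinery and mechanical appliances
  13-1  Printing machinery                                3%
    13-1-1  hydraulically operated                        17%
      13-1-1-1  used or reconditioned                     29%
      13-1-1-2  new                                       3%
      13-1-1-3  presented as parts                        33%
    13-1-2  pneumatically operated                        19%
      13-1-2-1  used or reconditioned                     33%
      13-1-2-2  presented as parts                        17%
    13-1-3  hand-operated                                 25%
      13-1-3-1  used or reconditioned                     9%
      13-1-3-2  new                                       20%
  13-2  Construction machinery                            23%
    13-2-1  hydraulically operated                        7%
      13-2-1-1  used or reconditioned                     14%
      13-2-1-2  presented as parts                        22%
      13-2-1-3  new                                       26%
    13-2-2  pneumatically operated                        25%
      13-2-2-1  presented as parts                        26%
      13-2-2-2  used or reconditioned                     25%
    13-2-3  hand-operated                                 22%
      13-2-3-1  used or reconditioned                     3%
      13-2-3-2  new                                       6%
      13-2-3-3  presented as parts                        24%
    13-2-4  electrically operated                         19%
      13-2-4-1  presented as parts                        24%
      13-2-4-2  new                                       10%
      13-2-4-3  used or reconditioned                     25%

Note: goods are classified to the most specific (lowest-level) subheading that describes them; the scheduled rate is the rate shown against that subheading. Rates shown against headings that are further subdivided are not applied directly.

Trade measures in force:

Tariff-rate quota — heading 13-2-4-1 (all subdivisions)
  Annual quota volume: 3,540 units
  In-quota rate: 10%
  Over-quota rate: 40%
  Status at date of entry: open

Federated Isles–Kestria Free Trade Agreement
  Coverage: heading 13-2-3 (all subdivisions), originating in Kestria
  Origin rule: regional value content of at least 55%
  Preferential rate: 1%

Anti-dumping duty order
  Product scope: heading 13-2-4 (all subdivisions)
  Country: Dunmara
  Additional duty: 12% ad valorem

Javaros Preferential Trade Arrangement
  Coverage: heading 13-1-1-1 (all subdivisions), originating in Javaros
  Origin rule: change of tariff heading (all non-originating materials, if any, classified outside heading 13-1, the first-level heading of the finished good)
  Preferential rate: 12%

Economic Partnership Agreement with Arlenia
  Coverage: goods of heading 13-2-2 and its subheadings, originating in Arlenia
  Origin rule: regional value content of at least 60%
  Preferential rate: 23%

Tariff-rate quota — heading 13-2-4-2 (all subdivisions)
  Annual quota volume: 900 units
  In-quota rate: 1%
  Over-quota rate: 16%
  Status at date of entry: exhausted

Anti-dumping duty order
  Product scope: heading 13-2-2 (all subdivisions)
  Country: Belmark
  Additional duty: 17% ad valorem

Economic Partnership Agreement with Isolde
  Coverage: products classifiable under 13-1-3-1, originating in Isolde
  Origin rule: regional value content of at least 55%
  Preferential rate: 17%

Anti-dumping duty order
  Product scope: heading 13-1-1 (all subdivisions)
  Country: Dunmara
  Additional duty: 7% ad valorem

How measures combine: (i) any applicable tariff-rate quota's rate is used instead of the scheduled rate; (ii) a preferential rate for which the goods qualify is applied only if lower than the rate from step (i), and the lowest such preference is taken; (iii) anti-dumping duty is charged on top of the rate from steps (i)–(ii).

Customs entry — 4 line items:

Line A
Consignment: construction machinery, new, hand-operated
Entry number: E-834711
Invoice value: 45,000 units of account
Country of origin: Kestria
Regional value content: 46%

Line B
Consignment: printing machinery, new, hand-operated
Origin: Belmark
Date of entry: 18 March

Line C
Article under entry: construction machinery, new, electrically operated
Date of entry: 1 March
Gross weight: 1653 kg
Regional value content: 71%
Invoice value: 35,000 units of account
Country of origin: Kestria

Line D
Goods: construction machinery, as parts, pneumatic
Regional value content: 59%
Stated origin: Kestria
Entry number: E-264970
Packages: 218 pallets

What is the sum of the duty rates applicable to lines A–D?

Line A: construction → 13-2; hand-operated → 13-2-3; new → 13-2-3-2. Scheduled 6%. Kestria agreement on 13-2-3: RVC < 55%. → 6%.
Line B: printing → 13-1; hand-operated → 13-1-3; new → 13-1-3-2. Scheduled 20%. No special measure applies. → 20%.
Line C: construction → 13-2; electrically operated → 13-2-4; new → 13-2-4-2. Scheduled 10%. quota on 13-2-4-2 exhausted → over-quota 16%; Kestria agreement on 13-2-3: 13-2-4-2 not covered. → 16%.
Line D: construction → 13-2; pneumatic → 13-2-2; as parts → 13-2-2-1. Scheduled 26%. Kestria agreement on 13-2-3: 13-2-2-1 not covered. → 26%.
Sum: 6% + 20% + 16% + 26% = 68%.

68%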